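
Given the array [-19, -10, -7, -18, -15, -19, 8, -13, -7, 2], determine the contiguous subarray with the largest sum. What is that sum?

Using Kadane's algorithm on [-19, -10, -7, -18, -15, -19, 8, -13, -7, 2]:

Scanning through the array:
Position 1 (value -10): max_ending_here = -10, max_so_far = -10
Position 2 (value -7): max_ending_here = -7, max_so_far = -7
Position 3 (value -18): max_ending_here = -18, max_so_far = -7
Position 4 (value -15): max_ending_here = -15, max_so_far = -7
Position 5 (value -19): max_ending_here = -19, max_so_far = -7
Position 6 (value 8): max_ending_here = 8, max_so_far = 8
Position 7 (value -13): max_ending_here = -5, max_so_far = 8
Position 8 (value -7): max_ending_here = -7, max_so_far = 8
Position 9 (value 2): max_ending_here = 2, max_so_far = 8

Maximum subarray: [8]
Maximum sum: 8

The maximum subarray is [8] with sum 8. This subarray runs from index 6 to index 6.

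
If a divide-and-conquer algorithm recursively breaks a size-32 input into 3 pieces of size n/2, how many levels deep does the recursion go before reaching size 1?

For divide and conquer with division factor 2:

Problem sizes at each level:
Level 0: 32
Level 1: 16
Level 2: 8
Level 3: 4
Level 4: 2
Level 5: 1

The root is level 0 and the size-1 base case is level 5 (the tree spans levels 0 through 5, i.e. 6 levels counting the root), so the depth is the number of divisions: log_2(32) = 5

The recursion tree depth is log_2(32) = 5. At each level, the problem size is divided by 2, so it takes 5 divisions to reduce to a base case of size 1. The algorithm makes 3 recursive calls at each level.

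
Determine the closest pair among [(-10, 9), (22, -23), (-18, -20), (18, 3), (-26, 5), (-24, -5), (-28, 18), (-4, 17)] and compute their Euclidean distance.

Computing all pairwise distances among 8 points:

d((-10, 9), (22, -23)) = 45.2548
d((-10, 9), (-18, -20)) = 30.0832
d((-10, 9), (18, 3)) = 28.6356
d((-10, 9), (-26, 5)) = 16.4924
d((-10, 9), (-24, -5)) = 19.799
d((-10, 9), (-28, 18)) = 20.1246
d((-10, 9), (-4, 17)) = 10.0 <-- minimum
d((22, -23), (-18, -20)) = 40.1123
d((22, -23), (18, 3)) = 26.3059
d((22, -23), (-26, 5)) = 55.5698
d((22, -23), (-24, -5)) = 49.3964
d((22, -23), (-28, 18)) = 64.6607
d((22, -23), (-4, 17)) = 47.7074
d((-18, -20), (18, 3)) = 42.72
d((-18, -20), (-26, 5)) = 26.2488
d((-18, -20), (-24, -5)) = 16.1555
d((-18, -20), (-28, 18)) = 39.2938
d((-18, -20), (-4, 17)) = 39.5601
d((18, 3), (-26, 5)) = 44.0454
d((18, 3), (-24, -5)) = 42.7551
d((18, 3), (-28, 18)) = 48.3839
d((18, 3), (-4, 17)) = 26.0768
d((-26, 5), (-24, -5)) = 10.198
d((-26, 5), (-28, 18)) = 13.1529
d((-26, 5), (-4, 17)) = 25.0599
d((-24, -5), (-28, 18)) = 23.3452
d((-24, -5), (-4, 17)) = 29.7321
d((-28, 18), (-4, 17)) = 24.0208

Closest pair: (-10, 9) and (-4, 17) with distance 10.0

The closest pair is (-10, 9) and (-4, 17) with Euclidean distance 10.0. For 8 points, brute-force pairwise comparison is shown above. For large n, the divide-and-conquer algorithm (sort by x, recurse on halves, check the dividing strip) achieves O(n log n).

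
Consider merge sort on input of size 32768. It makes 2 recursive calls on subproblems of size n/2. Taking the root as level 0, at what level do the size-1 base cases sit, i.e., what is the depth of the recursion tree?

For divide and conquer with division factor 2:

Problem sizes at each level:
Level 0: 32768
Level 1: 16384
Level 2: 8192
Level 3: 4096
Level 4: 2048
Level 5: 1024
Level 6: 512
Level 7: 256
Level 8: 128
Level 9: 64
Level 10: 32
Level 11: 16
Level 12: 8
Level 13: 4
Level 14: 2
Level 15: 1

The root is level 0 and the size-1 base case is level 15 (the tree spans levels 0 through 15, i.e. 16 levels counting the root), so the depth is the number of divisions: log_2(32768) = 15

The recursion tree depth is log_2(32768) = 15. At each level, the problem size is divided by 2, so it takes 15 divisions to reduce to a base case of size 1. The algorithm makes 2 recursive calls at each level.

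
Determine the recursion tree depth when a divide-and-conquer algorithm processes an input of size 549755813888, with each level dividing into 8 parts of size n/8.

For divide and conquer with division factor 8:

Problem sizes at each level:
Level 0: 549755813888
Level 1: 68719476736
Level 2: 8589934592
Level 3: 1073741824
Level 4: 134217728
Level 5: 16777216
Level 6: 2097152
Level 7: 262144
Level 8: 32768
Level 9: 4096
Level 10: 512
Level 11: 64
Level 12: 8
Level 13: 1

The root is level 0 and the size-1 base case is level 13 (the tree spans levels 0 through 13, i.e. 14 levels counting the root), so the depth is the number of divisions: log_8(549755813888) = 13

The recursion tree depth is log_8(549755813888) = 13. At each level, the problem size is divided by 8, so it takes 13 divisions to reduce to a base case of size 1. The algorithm makes 8 recursive calls at each level.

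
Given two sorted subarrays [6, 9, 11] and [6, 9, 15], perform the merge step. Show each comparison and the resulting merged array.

Merging process:

Compare 6 vs 6: take 6 from left. Merged: [6]
Compare 9 vs 6: take 6 from right. Merged: [6, 6]
Compare 9 vs 9: take 9 from left. Merged: [6, 6, 9]
Compare 11 vs 9: take 9 from right. Merged: [6, 6, 9, 9]
Compare 11 vs 15: take 11 from left. Merged: [6, 6, 9, 9, 11]
Append remaining from right: [15]. Merged: [6, 6, 9, 9, 11, 15]

Final merged array: [6, 6, 9, 9, 11, 15]
Total comparisons: 5

The merged array is [6, 6, 9, 9, 11, 15], requiring 5 comparisons. The merge step runs in O(n) time where n is the total number of elements.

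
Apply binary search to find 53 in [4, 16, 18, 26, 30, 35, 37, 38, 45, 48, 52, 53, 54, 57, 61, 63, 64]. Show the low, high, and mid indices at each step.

Binary search for 53 in [4, 16, 18, 26, 30, 35, 37, 38, 45, 48, 52, 53, 54, 57, 61, 63, 64]:

lo=0, hi=16, mid=8, arr[mid]=45 -> 45 < 53, search right half
lo=9, hi=16, mid=12, arr[mid]=54 -> 54 > 53, search left half
lo=9, hi=11, mid=10, arr[mid]=52 -> 52 < 53, search right half
lo=11, hi=11, mid=11, arr[mid]=53 -> Found target at index 11!

Binary search finds 53 at index 11 after 4 comparisons. The search repeatedly halves the search space by comparing with the middle element.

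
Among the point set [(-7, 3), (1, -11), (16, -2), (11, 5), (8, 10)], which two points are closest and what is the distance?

Computing all pairwise distances among 5 points:

d((-7, 3), (1, -11)) = 16.1245
d((-7, 3), (16, -2)) = 23.5372
d((-7, 3), (11, 5)) = 18.1108
d((-7, 3), (8, 10)) = 16.5529
d((1, -11), (16, -2)) = 17.4929
d((1, -11), (11, 5)) = 18.868
d((1, -11), (8, 10)) = 22.1359
d((16, -2), (11, 5)) = 8.6023
d((16, -2), (8, 10)) = 14.4222
d((11, 5), (8, 10)) = 5.831 <-- minimum

Closest pair: (11, 5) and (8, 10) with distance 5.831

The closest pair is (11, 5) and (8, 10) with Euclidean distance 5.831. For 5 points, brute-force pairwise comparison is shown above. For large n, the divide-and-conquer algorithm (sort by x, recurse on halves, check the dividing strip) achieves O(n log n).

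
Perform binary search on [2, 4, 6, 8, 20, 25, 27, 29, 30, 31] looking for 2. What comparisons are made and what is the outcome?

Binary search for 2 in [2, 4, 6, 8, 20, 25, 27, 29, 30, 31]:

lo=0, hi=9, mid=4, arr[mid]=20 -> 20 > 2, search left half
lo=0, hi=3, mid=1, arr[mid]=4 -> 4 > 2, search left half
lo=0, hi=0, mid=0, arr[mid]=2 -> Found target at index 0!

Binary search finds 2 at index 0 after 3 comparisons. The search repeatedly halves the search space by comparing with the middle element.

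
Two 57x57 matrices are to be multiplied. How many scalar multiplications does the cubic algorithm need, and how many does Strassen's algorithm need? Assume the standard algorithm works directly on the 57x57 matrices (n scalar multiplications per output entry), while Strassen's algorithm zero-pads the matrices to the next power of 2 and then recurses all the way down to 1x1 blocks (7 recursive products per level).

Matrix multiplication for 57x57 matrices:

Strassen's algorithm requires power-of-2 dimensions. Pad 57x57 to 64x64 (next power of 2).

Standard algorithm: 57^3 = 185193 multiplications
Strassen's algorithm: 7^(log2(64)) = 7^6 = 117649 multiplications
Savings: 185193 - 117649 = 67544 multiplications

Standard: 185193 multiplications (57^3). Strassen: 117649 multiplications (7^6, after padding to 64x64). Strassen reduces 8 recursive multiplications to 7 at each level.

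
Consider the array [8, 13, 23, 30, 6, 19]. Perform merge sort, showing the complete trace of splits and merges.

Merge sort trace:

Split: [8, 13, 23, 30, 6, 19] -> [8, 13, 23] and [30, 6, 19]
  Split: [8, 13, 23] -> [8] and [13, 23]
    Split: [13, 23] -> [13] and [23]
    Merge: [13] + [23] -> [13, 23]
  Merge: [8] + [13, 23] -> [8, 13, 23]
  Split: [30, 6, 19] -> [30] and [6, 19]
    Split: [6, 19] -> [6] and [19]
    Merge: [6] + [19] -> [6, 19]
  Merge: [30] + [6, 19] -> [6, 19, 30]
Merge: [8, 13, 23] + [6, 19, 30] -> [6, 8, 13, 19, 23, 30]

Final sorted array: [6, 8, 13, 19, 23, 30]

The merge sort proceeds by recursively splitting the array and merging sorted halves.
After all merges, the sorted array is [6, 8, 13, 19, 23, 30].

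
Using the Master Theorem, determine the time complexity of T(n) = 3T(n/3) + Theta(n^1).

Master Theorem for T(n) = 3T(n/3) + O(n^1):

a = 3, b = 3, c = 1
log_b(a) = log_3(3) = 1.0000

Case 2: c = 1 = log_3(3) = 1.0000
T(n) = O(n^1 log n) = O(n log n)

For T(n) = 3T(n/3) + O(n^1): log_3(3) = 1.0000. This is Case 2 of the Master Theorem (c = log_b(a), equal work at all levels), giving O(n log n).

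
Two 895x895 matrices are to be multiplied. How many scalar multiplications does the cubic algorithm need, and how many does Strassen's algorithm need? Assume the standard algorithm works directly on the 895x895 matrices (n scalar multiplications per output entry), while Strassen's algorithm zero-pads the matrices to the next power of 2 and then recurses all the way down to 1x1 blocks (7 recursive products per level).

Matrix multiplication for 895x895 matrices:

Strassen's algorithm requires power-of-2 dimensions. Pad 895x895 to 1024x1024 (next power of 2).

Standard algorithm: 895^3 = 716917375 multiplications
Strassen's algorithm: 7^(log2(1024)) = 7^10 = 282475249 multiplications
Savings: 716917375 - 282475249 = 434442126 multiplications

Standard: 716917375 multiplications (895^3). Strassen: 282475249 multiplications (7^10, after padding to 1024x1024). Strassen reduces 8 recursive multiplications to 7 at each level.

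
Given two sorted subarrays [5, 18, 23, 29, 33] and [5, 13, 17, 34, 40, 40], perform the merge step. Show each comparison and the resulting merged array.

Merging process:

Compare 5 vs 5: take 5 from left. Merged: [5]
Compare 18 vs 5: take 5 from right. Merged: [5, 5]
Compare 18 vs 13: take 13 from right. Merged: [5, 5, 13]
Compare 18 vs 17: take 17 from right. Merged: [5, 5, 13, 17]
Compare 18 vs 34: take 18 from left. Merged: [5, 5, 13, 17, 18]
Compare 23 vs 34: take 23 from left. Merged: [5, 5, 13, 17, 18, 23]
Compare 29 vs 34: take 29 from left. Merged: [5, 5, 13, 17, 18, 23, 29]
Compare 33 vs 34: take 33 from left. Merged: [5, 5, 13, 17, 18, 23, 29, 33]
Append remaining from right: [34, 40, 40]. Merged: [5, 5, 13, 17, 18, 23, 29, 33, 34, 40, 40]

Final merged array: [5, 5, 13, 17, 18, 23, 29, 33, 34, 40, 40]
Total comparisons: 8

The merged array is [5, 5, 13, 17, 18, 23, 29, 33, 34, 40, 40], requiring 8 comparisons. The merge step runs in O(n) time where n is the total number of elements.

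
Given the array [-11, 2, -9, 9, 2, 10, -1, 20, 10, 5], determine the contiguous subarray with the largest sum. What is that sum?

Using Kadane's algorithm on [-11, 2, -9, 9, 2, 10, -1, 20, 10, 5]:

Scanning through the array:
Position 1 (value 2): max_ending_here = 2, max_so_far = 2
Position 2 (value -9): max_ending_here = -7, max_so_far = 2
Position 3 (value 9): max_ending_here = 9, max_so_far = 9
Position 4 (value 2): max_ending_here = 11, max_so_far = 11
Position 5 (value 10): max_ending_here = 21, max_so_far = 21
Position 6 (value -1): max_ending_here = 20, max_so_far = 21
Position 7 (value 20): max_ending_here = 40, max_so_far = 40
Position 8 (value 10): max_ending_here = 50, max_so_far = 50
Position 9 (value 5): max_ending_here = 55, max_so_far = 55

Maximum subarray: [9, 2, 10, -1, 20, 10, 5]
Maximum sum: 55

The maximum subarray is [9, 2, 10, -1, 20, 10, 5] with sum 55. This subarray runs from index 3 to index 9.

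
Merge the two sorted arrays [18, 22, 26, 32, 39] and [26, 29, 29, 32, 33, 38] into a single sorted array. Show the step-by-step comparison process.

Merging process:

Compare 18 vs 26: take 18 from left. Merged: [18]
Compare 22 vs 26: take 22 from left. Merged: [18, 22]
Compare 26 vs 26: take 26 from left. Merged: [18, 22, 26]
Compare 32 vs 26: take 26 from right. Merged: [18, 22, 26, 26]
Compare 32 vs 29: take 29 from right. Merged: [18, 22, 26, 26, 29]
Compare 32 vs 29: take 29 from right. Merged: [18, 22, 26, 26, 29, 29]
Compare 32 vs 32: take 32 from left. Merged: [18, 22, 26, 26, 29, 29, 32]
Compare 39 vs 32: take 32 from right. Merged: [18, 22, 26, 26, 29, 29, 32, 32]
Compare 39 vs 33: take 33 from right. Merged: [18, 22, 26, 26, 29, 29, 32, 32, 33]
Compare 39 vs 38: take 38 from right. Merged: [18, 22, 26, 26, 29, 29, 32, 32, 33, 38]
Append remaining from left: [39]. Merged: [18, 22, 26, 26, 29, 29, 32, 32, 33, 38, 39]

Final merged array: [18, 22, 26, 26, 29, 29, 32, 32, 33, 38, 39]
Total comparisons: 10

The merged array is [18, 22, 26, 26, 29, 29, 32, 32, 33, 38, 39], requiring 10 comparisons. The merge step runs in O(n) time where n is the total number of elements.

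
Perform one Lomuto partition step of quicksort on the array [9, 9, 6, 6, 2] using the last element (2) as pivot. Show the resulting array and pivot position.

Lomuto partition with pivot = 2:

Initial array: [9, 9, 6, 6, 2]

arr[0]=9 > 2: no swap
arr[1]=9 > 2: no swap
arr[2]=6 > 2: no swap
arr[3]=6 > 2: no swap

Place pivot at position 0: [2, 9, 6, 6, 9]
Pivot position: 0

After partitioning with pivot 2, the array becomes [2, 9, 6, 6, 9]. The pivot is placed at index 0. All elements to the left of the pivot are <= 2, and all elements to the right are > 2.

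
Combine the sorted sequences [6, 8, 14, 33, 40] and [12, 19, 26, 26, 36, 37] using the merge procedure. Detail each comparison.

Merging process:

Compare 6 vs 12: take 6 from left. Merged: [6]
Compare 8 vs 12: take 8 from left. Merged: [6, 8]
Compare 14 vs 12: take 12 from right. Merged: [6, 8, 12]
Compare 14 vs 19: take 14 from left. Merged: [6, 8, 12, 14]
Compare 33 vs 19: take 19 from right. Merged: [6, 8, 12, 14, 19]
Compare 33 vs 26: take 26 from right. Merged: [6, 8, 12, 14, 19, 26]
Compare 33 vs 26: take 26 from right. Merged: [6, 8, 12, 14, 19, 26, 26]
Compare 33 vs 36: take 33 from left. Merged: [6, 8, 12, 14, 19, 26, 26, 33]
Compare 40 vs 36: take 36 from right. Merged: [6, 8, 12, 14, 19, 26, 26, 33, 36]
Compare 40 vs 37: take 37 from right. Merged: [6, 8, 12, 14, 19, 26, 26, 33, 36, 37]
Append remaining from left: [40]. Merged: [6, 8, 12, 14, 19, 26, 26, 33, 36, 37, 40]

Final merged array: [6, 8, 12, 14, 19, 26, 26, 33, 36, 37, 40]
Total comparisons: 10

The merged array is [6, 8, 12, 14, 19, 26, 26, 33, 36, 37, 40], requiring 10 comparisons. The merge step runs in O(n) time where n is the total number of elements.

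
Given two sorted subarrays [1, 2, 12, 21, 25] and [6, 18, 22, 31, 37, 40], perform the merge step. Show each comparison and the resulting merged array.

Merging process:

Compare 1 vs 6: take 1 from left. Merged: [1]
Compare 2 vs 6: take 2 from left. Merged: [1, 2]
Compare 12 vs 6: take 6 from right. Merged: [1, 2, 6]
Compare 12 vs 18: take 12 from left. Merged: [1, 2, 6, 12]
Compare 21 vs 18: take 18 from right. Merged: [1, 2, 6, 12, 18]
Compare 21 vs 22: take 21 from left. Merged: [1, 2, 6, 12, 18, 21]
Compare 25 vs 22: take 22 from right. Merged: [1, 2, 6, 12, 18, 21, 22]
Compare 25 vs 31: take 25 from left. Merged: [1, 2, 6, 12, 18, 21, 22, 25]
Append remaining from right: [31, 37, 40]. Merged: [1, 2, 6, 12, 18, 21, 22, 25, 31, 37, 40]

Final merged array: [1, 2, 6, 12, 18, 21, 22, 25, 31, 37, 40]
Total comparisons: 8

The merged array is [1, 2, 6, 12, 18, 21, 22, 25, 31, 37, 40], requiring 8 comparisons. The merge step runs in O(n) time where n is the total number of elements.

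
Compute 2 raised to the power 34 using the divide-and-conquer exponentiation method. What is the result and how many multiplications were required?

Computing 2^34 by squaring (build up from 2^1; each line after the first costs one multiplication):

2^1 = 2
2^2 = (2^1)^2 = 2^2 = 4
2^4 = (2^2)^2 = 4^2 = 16
2^8 = (2^4)^2 = 16^2 = 256
2^16 = (2^8)^2 = 256^2 = 65536
2^17 = 2 * 2^16 = 2 * 65536 = 131072
2^34 = (2^17)^2 = 131072^2 = 17179869184

Result: 17179869184
Multiplications needed: 6 (6 lines after 2^1)

2^34 = 17179869184. Using exponentiation by squaring, this requires 6 multiplications. The key idea: if the exponent is even, square the half-power; if odd, multiply by the base once.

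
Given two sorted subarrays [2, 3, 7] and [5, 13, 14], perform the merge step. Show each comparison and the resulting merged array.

Merging process:

Compare 2 vs 5: take 2 from left. Merged: [2]
Compare 3 vs 5: take 3 from left. Merged: [2, 3]
Compare 7 vs 5: take 5 from right. Merged: [2, 3, 5]
Compare 7 vs 13: take 7 from left. Merged: [2, 3, 5, 7]
Append remaining from right: [13, 14]. Merged: [2, 3, 5, 7, 13, 14]

Final merged array: [2, 3, 5, 7, 13, 14]
Total comparisons: 4

The merged array is [2, 3, 5, 7, 13, 14], requiring 4 comparisons. The merge step runs in O(n) time where n is the total number of elements.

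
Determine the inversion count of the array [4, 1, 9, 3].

Finding inversions in [4, 1, 9, 3]:

(0, 1): arr[0]=4 > arr[1]=1
(0, 3): arr[0]=4 > arr[3]=3
(2, 3): arr[2]=9 > arr[3]=3

Total inversions: 3

The array has 3 inversion(s): (0,1), (0,3), (2,3). Each pair (i,j) satisfies i < j and arr[i] > arr[j].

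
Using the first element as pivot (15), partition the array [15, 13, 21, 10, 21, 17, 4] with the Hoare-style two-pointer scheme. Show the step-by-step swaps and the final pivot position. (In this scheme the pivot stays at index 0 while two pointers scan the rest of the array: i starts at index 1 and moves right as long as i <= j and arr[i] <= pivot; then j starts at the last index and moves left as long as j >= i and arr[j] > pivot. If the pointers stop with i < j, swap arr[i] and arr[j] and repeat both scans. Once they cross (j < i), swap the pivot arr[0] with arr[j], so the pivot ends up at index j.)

Hoare-style two-pointer partition with pivot = 15:

Initial array: [15, 13, 21, 10, 21, 17, 4]

Pointers start at i = 1, j = 6.
i stops at index 2 (arr[2]=21 > 15), j stops at index 6 (arr[6]=4 <= 15): swap arr[2] and arr[6], array becomes [15, 13, 4, 10, 21, 17, 21]
i ends at 4, j ends at 3: the pointers have crossed (j < i), so scanning stops.

Swap pivot arr[0] with arr[3] to place pivot at position 3: [10, 13, 4, 15, 21, 17, 21]
Pivot position: 3

After partitioning with pivot 15, the array becomes [10, 13, 4, 15, 21, 17, 21]. The pivot is placed at index 3. All elements to the left of the pivot are <= 15, and all elements to the right are > 15.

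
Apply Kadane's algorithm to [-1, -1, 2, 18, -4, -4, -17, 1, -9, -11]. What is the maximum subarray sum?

Using Kadane's algorithm on [-1, -1, 2, 18, -4, -4, -17, 1, -9, -11]:

Scanning through the array:
Position 1 (value -1): max_ending_here = -1, max_so_far = -1
Position 2 (value 2): max_ending_here = 2, max_so_far = 2
Position 3 (value 18): max_ending_here = 20, max_so_far = 20
Position 4 (value -4): max_ending_here = 16, max_so_far = 20
Position 5 (value -4): max_ending_here = 12, max_so_far = 20
Position 6 (value -17): max_ending_here = -5, max_so_far = 20
Position 7 (value 1): max_ending_here = 1, max_so_far = 20
Position 8 (value -9): max_ending_here = -8, max_so_far = 20
Position 9 (value -11): max_ending_here = -11, max_so_far = 20

Maximum subarray: [2, 18]
Maximum sum: 20

The maximum subarray is [2, 18] with sum 20. This subarray runs from index 2 to index 3.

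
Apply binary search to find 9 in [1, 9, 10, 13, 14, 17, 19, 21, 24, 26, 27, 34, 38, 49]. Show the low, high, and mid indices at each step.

Binary search for 9 in [1, 9, 10, 13, 14, 17, 19, 21, 24, 26, 27, 34, 38, 49]:

lo=0, hi=13, mid=6, arr[mid]=19 -> 19 > 9, search left half
lo=0, hi=5, mid=2, arr[mid]=10 -> 10 > 9, search left half
lo=0, hi=1, mid=0, arr[mid]=1 -> 1 < 9, search right half
lo=1, hi=1, mid=1, arr[mid]=9 -> Found target at index 1!

Binary search finds 9 at index 1 after 4 comparisons. The search repeatedly halves the search space by comparing with the middle element.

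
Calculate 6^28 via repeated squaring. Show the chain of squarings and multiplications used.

Computing 6^28 by squaring (build up from 6^1; each line after the first costs one multiplication):

6^1 = 6
6^2 = (6^1)^2 = 6^2 = 36
6^3 = 6 * 6^2 = 6 * 36 = 216
6^6 = (6^3)^2 = 216^2 = 46656
6^7 = 6 * 6^6 = 6 * 46656 = 279936
6^14 = (6^7)^2 = 279936^2 = 78364164096
6^28 = (6^14)^2 = 78364164096^2 = 6140942214464815497216

Result: 6140942214464815497216
Multiplications needed: 6 (6 lines after 6^1)

6^28 = 6140942214464815497216. Using exponentiation by squaring, this requires 6 multiplications. The key idea: if the exponent is even, square the half-power; if odd, multiply by the base once.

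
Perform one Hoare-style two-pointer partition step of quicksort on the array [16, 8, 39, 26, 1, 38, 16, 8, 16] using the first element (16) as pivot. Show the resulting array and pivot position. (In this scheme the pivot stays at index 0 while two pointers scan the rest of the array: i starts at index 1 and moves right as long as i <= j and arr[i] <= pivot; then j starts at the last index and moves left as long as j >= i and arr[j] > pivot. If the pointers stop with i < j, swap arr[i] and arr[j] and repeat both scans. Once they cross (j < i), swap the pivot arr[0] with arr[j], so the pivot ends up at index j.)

Hoare-style two-pointer partition with pivot = 16:

Initial array: [16, 8, 39, 26, 1, 38, 16, 8, 16]

Pointers start at i = 1, j = 8.
i stops at index 2 (arr[2]=39 > 16), j stops at index 8 (arr[8]=16 <= 16): swap arr[2] and arr[8], array becomes [16, 8, 16, 26, 1, 38, 16, 8, 39]
i stops at index 3 (arr[3]=26 > 16), j stops at index 7 (arr[7]=8 <= 16): swap arr[3] and arr[7], array becomes [16, 8, 16, 8, 1, 38, 16, 26, 39]
i stops at index 5 (arr[5]=38 > 16), j stops at index 6 (arr[6]=16 <= 16): swap arr[5] and arr[6], array becomes [16, 8, 16, 8, 1, 16, 38, 26, 39]
i ends at 6, j ends at 5: the pointers have crossed (j < i), so scanning stops.

Swap pivot arr[0] with arr[5] to place pivot at position 5: [16, 8, 16, 8, 1, 16, 38, 26, 39]
Pivot position: 5

After partitioning with pivot 16, the array becomes [16, 8, 16, 8, 1, 16, 38, 26, 39]. The pivot is placed at index 5. All elements to the left of the pivot are <= 16, and all elements to the right are > 16.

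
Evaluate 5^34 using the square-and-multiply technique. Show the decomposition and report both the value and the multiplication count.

Computing 5^34 by squaring (build up from 5^1; each line after the first costs one multiplication):

5^1 = 5
5^2 = (5^1)^2 = 5^2 = 25
5^4 = (5^2)^2 = 25^2 = 625
5^8 = (5^4)^2 = 625^2 = 390625
5^16 = (5^8)^2 = 390625^2 = 152587890625
5^17 = 5 * 5^16 = 5 * 152587890625 = 762939453125
5^34 = (5^17)^2 = 762939453125^2 = 582076609134674072265625

Result: 582076609134674072265625
Multiplications needed: 6 (6 lines after 5^1)

5^34 = 582076609134674072265625. Using exponentiation by squaring, this requires 6 multiplications. The key idea: if the exponent is even, square the half-power; if odd, multiply by the base once.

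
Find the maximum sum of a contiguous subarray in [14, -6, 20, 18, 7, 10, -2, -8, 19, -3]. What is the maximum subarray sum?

Using Kadane's algorithm on [14, -6, 20, 18, 7, 10, -2, -8, 19, -3]:

Scanning through the array:
Position 1 (value -6): max_ending_here = 8, max_so_far = 14
Position 2 (value 20): max_ending_here = 28, max_so_far = 28
Position 3 (value 18): max_ending_here = 46, max_so_far = 46
Position 4 (value 7): max_ending_here = 53, max_so_far = 53
Position 5 (value 10): max_ending_here = 63, max_so_far = 63
Position 6 (value -2): max_ending_here = 61, max_so_far = 63
Position 7 (value -8): max_ending_here = 53, max_so_far = 63
Position 8 (value 19): max_ending_here = 72, max_so_far = 72
Position 9 (value -3): max_ending_here = 69, max_so_far = 72

Maximum subarray: [14, -6, 20, 18, 7, 10, -2, -8, 19]
Maximum sum: 72

The maximum subarray is [14, -6, 20, 18, 7, 10, -2, -8, 19] with sum 72. This subarray runs from index 0 to index 8.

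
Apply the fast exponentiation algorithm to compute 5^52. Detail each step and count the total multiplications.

Computing 5^52 by squaring (build up from 5^1; each line after the first costs one multiplication):

5^1 = 5
5^2 = (5^1)^2 = 5^2 = 25
5^3 = 5 * 5^2 = 5 * 25 = 125
5^6 = (5^3)^2 = 125^2 = 15625
5^12 = (5^6)^2 = 15625^2 = 244140625
5^13 = 5 * 5^12 = 5 * 244140625 = 1220703125
5^26 = (5^13)^2 = 1220703125^2 = 1490116119384765625
5^52 = (5^26)^2 = 1490116119384765625^2 = 2220446049250313080847263336181640625

Result: 2220446049250313080847263336181640625
Multiplications needed: 7 (7 lines after 5^1)

5^52 = 2220446049250313080847263336181640625. Using exponentiation by squaring, this requires 7 multiplications. The key idea: if the exponent is even, square the half-power; if odd, multiply by the base once.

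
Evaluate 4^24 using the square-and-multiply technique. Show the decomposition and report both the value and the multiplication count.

Computing 4^24 by squaring (build up from 4^1; each line after the first costs one multiplication):

4^1 = 4
4^2 = (4^1)^2 = 4^2 = 16
4^3 = 4 * 4^2 = 4 * 16 = 64
4^6 = (4^3)^2 = 64^2 = 4096
4^12 = (4^6)^2 = 4096^2 = 16777216
4^24 = (4^12)^2 = 16777216^2 = 281474976710656

Result: 281474976710656
Multiplications needed: 5 (5 lines after 4^1)

4^24 = 281474976710656. Using exponentiation by squaring, this requires 5 multiplications. The key idea: if the exponent is even, square the half-power; if odd, multiply by the base once.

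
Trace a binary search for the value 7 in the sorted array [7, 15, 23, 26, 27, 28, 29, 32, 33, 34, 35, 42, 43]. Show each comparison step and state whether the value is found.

Binary search for 7 in [7, 15, 23, 26, 27, 28, 29, 32, 33, 34, 35, 42, 43]:

lo=0, hi=12, mid=6, arr[mid]=29 -> 29 > 7, search left half
lo=0, hi=5, mid=2, arr[mid]=23 -> 23 > 7, search left half
lo=0, hi=1, mid=0, arr[mid]=7 -> Found target at index 0!

Binary search finds 7 at index 0 after 3 comparisons. The search repeatedly halves the search space by comparing with the middle element.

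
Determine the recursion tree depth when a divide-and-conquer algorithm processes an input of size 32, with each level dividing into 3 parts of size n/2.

For divide and conquer with division factor 2:

Problem sizes at each level:
Level 0: 32
Level 1: 16
Level 2: 8
Level 3: 4
Level 4: 2
Level 5: 1

The root is level 0 and the size-1 base case is level 5 (the tree spans levels 0 through 5, i.e. 6 levels counting the root), so the depth is the number of divisions: log_2(32) = 5

The recursion tree depth is log_2(32) = 5. At each level, the problem size is divided by 2, so it takes 5 divisions to reduce to a base case of size 1. The algorithm makes 3 recursive calls at each level.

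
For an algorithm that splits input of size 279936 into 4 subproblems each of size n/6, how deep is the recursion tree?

For divide and conquer with division factor 6:

Problem sizes at each level:
Level 0: 279936
Level 1: 46656
Level 2: 7776
Level 3: 1296
Level 4: 216
Level 5: 36
Level 6: 6
Level 7: 1

The root is level 0 and the size-1 base case is level 7 (the tree spans levels 0 through 7, i.e. 8 levels counting the root), so the depth is the number of divisions: log_6(279936) = 7

The recursion tree depth is log_6(279936) = 7. At each level, the problem size is divided by 6, so it takes 7 divisions to reduce to a base case of size 1. The algorithm makes 4 recursive calls at each level.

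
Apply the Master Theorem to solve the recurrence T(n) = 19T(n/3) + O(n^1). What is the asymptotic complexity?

Master Theorem for T(n) = 19T(n/3) + O(n^1):

a = 19, b = 3, c = 1
log_b(a) = log_3(19) = 2.6801

Case 1: c = 1 < log_3(19) = 2.6801
T(n) = O(n^(log_3 19))

For T(n) = 19T(n/3) + O(n^1): log_3(19) = 2.6801. This is Case 1 of the Master Theorem (c < log_b(a), work dominated by leaves), giving O(n^(log_3 19)).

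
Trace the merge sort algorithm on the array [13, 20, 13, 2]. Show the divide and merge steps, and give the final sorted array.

Merge sort trace:

Split: [13, 20, 13, 2] -> [13, 20] and [13, 2]
  Split: [13, 20] -> [13] and [20]
  Merge: [13] + [20] -> [13, 20]
  Split: [13, 2] -> [13] and [2]
  Merge: [13] + [2] -> [2, 13]
Merge: [13, 20] + [2, 13] -> [2, 13, 13, 20]

Final sorted array: [2, 13, 13, 20]

The merge sort proceeds by recursively splitting the array and merging sorted halves.
After all merges, the sorted array is [2, 13, 13, 20].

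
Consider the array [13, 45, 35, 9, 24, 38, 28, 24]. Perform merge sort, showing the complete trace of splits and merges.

Merge sort trace:

Split: [13, 45, 35, 9, 24, 38, 28, 24] -> [13, 45, 35, 9] and [24, 38, 28, 24]
  Split: [13, 45, 35, 9] -> [13, 45] and [35, 9]
    Split: [13, 45] -> [13] and [45]
    Merge: [13] + [45] -> [13, 45]
    Split: [35, 9] -> [35] and [9]
    Merge: [35] + [9] -> [9, 35]
  Merge: [13, 45] + [9, 35] -> [9, 13, 35, 45]
  Split: [24, 38, 28, 24] -> [24, 38] and [28, 24]
    Split: [24, 38] -> [24] and [38]
    Merge: [24] + [38] -> [24, 38]
    Split: [28, 24] -> [28] and [24]
    Merge: [28] + [24] -> [24, 28]
  Merge: [24, 38] + [24, 28] -> [24, 24, 28, 38]
Merge: [9, 13, 35, 45] + [24, 24, 28, 38] -> [9, 13, 24, 24, 28, 35, 38, 45]

Final sorted array: [9, 13, 24, 24, 28, 35, 38, 45]

The merge sort proceeds by recursively splitting the array and merging sorted halves.
After all merges, the sorted array is [9, 13, 24, 24, 28, 35, 38, 45].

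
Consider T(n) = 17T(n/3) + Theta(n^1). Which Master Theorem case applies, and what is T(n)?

Master Theorem for T(n) = 17T(n/3) + O(n^1):

a = 17, b = 3, c = 1
log_b(a) = log_3(17) = 2.5789

Case 1: c = 1 < log_3(17) = 2.5789
T(n) = O(n^(log_3 17))

For T(n) = 17T(n/3) + O(n^1): log_3(17) = 2.5789. This is Case 1 of the Master Theorem (c < log_b(a), work dominated by leaves), giving O(n^(log_3 17)).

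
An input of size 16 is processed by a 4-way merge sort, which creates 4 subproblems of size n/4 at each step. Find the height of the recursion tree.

For divide and conquer with division factor 4:

Problem sizes at each level:
Level 0: 16
Level 1: 4
Level 2: 1

The root is level 0 and the size-1 base case is level 2 (the tree spans levels 0 through 2, i.e. 3 levels counting the root), so the depth is the number of divisions: log_4(16) = 2

The recursion tree depth is log_4(16) = 2. At each level, the problem size is divided by 4, so it takes 2 divisions to reduce to a base case of size 1. The algorithm makes 4 recursive calls at each level.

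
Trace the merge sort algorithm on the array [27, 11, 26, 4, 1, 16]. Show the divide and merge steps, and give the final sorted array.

Merge sort trace:

Split: [27, 11, 26, 4, 1, 16] -> [27, 11, 26] and [4, 1, 16]
  Split: [27, 11, 26] -> [27] and [11, 26]
    Split: [11, 26] -> [11] and [26]
    Merge: [11] + [26] -> [11, 26]
  Merge: [27] + [11, 26] -> [11, 26, 27]
  Split: [4, 1, 16] -> [4] and [1, 16]
    Split: [1, 16] -> [1] and [16]
    Merge: [1] + [16] -> [1, 16]
  Merge: [4] + [1, 16] -> [1, 4, 16]
Merge: [11, 26, 27] + [1, 4, 16] -> [1, 4, 11, 16, 26, 27]

Final sorted array: [1, 4, 11, 16, 26, 27]

The merge sort proceeds by recursively splitting the array and merging sorted halves.
After all merges, the sorted array is [1, 4, 11, 16, 26, 27].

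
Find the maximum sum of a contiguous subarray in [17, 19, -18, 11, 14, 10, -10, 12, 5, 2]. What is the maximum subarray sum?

Using Kadane's algorithm on [17, 19, -18, 11, 14, 10, -10, 12, 5, 2]:

Scanning through the array:
Position 1 (value 19): max_ending_here = 36, max_so_far = 36
Position 2 (value -18): max_ending_here = 18, max_so_far = 36
Position 3 (value 11): max_ending_here = 29, max_so_far = 36
Position 4 (value 14): max_ending_here = 43, max_so_far = 43
Position 5 (value 10): max_ending_here = 53, max_so_far = 53
Position 6 (value -10): max_ending_here = 43, max_so_far = 53
Position 7 (value 12): max_ending_here = 55, max_so_far = 55
Position 8 (value 5): max_ending_here = 60, max_so_far = 60
Position 9 (value 2): max_ending_here = 62, max_so_far = 62

Maximum subarray: [17, 19, -18, 11, 14, 10, -10, 12, 5, 2]
Maximum sum: 62

The maximum subarray is [17, 19, -18, 11, 14, 10, -10, 12, 5, 2] with sum 62. This subarray runs from index 0 to index 9.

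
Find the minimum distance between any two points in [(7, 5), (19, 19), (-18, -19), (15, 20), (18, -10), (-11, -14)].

Computing all pairwise distances among 6 points:

d((7, 5), (19, 19)) = 18.4391
d((7, 5), (-18, -19)) = 34.6554
d((7, 5), (15, 20)) = 17.0
d((7, 5), (18, -10)) = 18.6011
d((7, 5), (-11, -14)) = 26.1725
d((19, 19), (-18, -19)) = 53.0377
d((19, 19), (15, 20)) = 4.1231 <-- minimum
d((19, 19), (18, -10)) = 29.0172
d((19, 19), (-11, -14)) = 44.5982
d((-18, -19), (15, 20)) = 51.0882
d((-18, -19), (18, -10)) = 37.108
d((-18, -19), (-11, -14)) = 8.6023
d((15, 20), (18, -10)) = 30.1496
d((15, 20), (-11, -14)) = 42.8019
d((18, -10), (-11, -14)) = 29.2746

Closest pair: (19, 19) and (15, 20) with distance 4.1231

The closest pair is (19, 19) and (15, 20) with Euclidean distance 4.1231. For 6 points, brute-force pairwise comparison is shown above. For large n, the divide-and-conquer algorithm (sort by x, recurse on halves, check the dividing strip) achieves O(n log n).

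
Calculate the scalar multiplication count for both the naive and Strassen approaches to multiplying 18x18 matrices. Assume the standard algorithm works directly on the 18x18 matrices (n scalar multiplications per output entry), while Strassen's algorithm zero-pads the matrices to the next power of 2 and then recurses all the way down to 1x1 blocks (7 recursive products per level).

Matrix multiplication for 18x18 matrices:

Strassen's algorithm requires power-of-2 dimensions. Pad 18x18 to 32x32 (next power of 2).

Standard algorithm: 18^3 = 5832 multiplications
Strassen's algorithm: 7^(log2(32)) = 7^5 = 16807 multiplications
Difference: 5832 - 16807 = -10975 (Strassen uses MORE here due to padding overhead — for small or just-over-power-of-2 n, padding can outweigh the per-level savings)

Standard: 5832 multiplications (18^3). Strassen: 16807 multiplications (7^5, after padding to 32x32). Strassen reduces 8 recursive multiplications to 7 at each level.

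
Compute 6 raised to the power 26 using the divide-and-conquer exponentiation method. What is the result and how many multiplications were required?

Computing 6^26 by squaring (build up from 6^1; each line after the first costs one multiplication):

6^1 = 6
6^2 = (6^1)^2 = 6^2 = 36
6^3 = 6 * 6^2 = 6 * 36 = 216
6^6 = (6^3)^2 = 216^2 = 46656
6^12 = (6^6)^2 = 46656^2 = 2176782336
6^13 = 6 * 6^12 = 6 * 2176782336 = 13060694016
6^26 = (6^13)^2 = 13060694016^2 = 170581728179578208256

Result: 170581728179578208256
Multiplications needed: 6 (6 lines after 6^1)

6^26 = 170581728179578208256. Using exponentiation by squaring, this requires 6 multiplications. The key idea: if the exponent is even, square the half-power; if odd, multiply by the base once.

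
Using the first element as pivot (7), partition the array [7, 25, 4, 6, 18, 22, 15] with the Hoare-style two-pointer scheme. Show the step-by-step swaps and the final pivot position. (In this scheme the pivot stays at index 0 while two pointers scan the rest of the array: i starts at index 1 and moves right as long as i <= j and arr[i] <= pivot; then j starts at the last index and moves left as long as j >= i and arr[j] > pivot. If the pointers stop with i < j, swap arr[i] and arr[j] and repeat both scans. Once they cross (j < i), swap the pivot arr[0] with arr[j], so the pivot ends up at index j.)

Hoare-style two-pointer partition with pivot = 7:

Initial array: [7, 25, 4, 6, 18, 22, 15]

Pointers start at i = 1, j = 6.
i stops at index 1 (arr[1]=25 > 7), j stops at index 3 (arr[3]=6 <= 7): swap arr[1] and arr[3], array becomes [7, 6, 4, 25, 18, 22, 15]
i ends at 3, j ends at 2: the pointers have crossed (j < i), so scanning stops.

Swap pivot arr[0] with arr[2] to place pivot at position 2: [4, 6, 7, 25, 18, 22, 15]
Pivot position: 2

After partitioning with pivot 7, the array becomes [4, 6, 7, 25, 18, 22, 15]. The pivot is placed at index 2. All elements to the left of the pivot are <= 7, and all elements to the right are > 7.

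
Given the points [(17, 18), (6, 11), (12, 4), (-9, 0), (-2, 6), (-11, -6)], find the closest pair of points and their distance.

Computing all pairwise distances among 6 points:

d((17, 18), (6, 11)) = 13.0384
d((17, 18), (12, 4)) = 14.8661
d((17, 18), (-9, 0)) = 31.6228
d((17, 18), (-2, 6)) = 22.4722
d((17, 18), (-11, -6)) = 36.8782
d((6, 11), (12, 4)) = 9.2195
d((6, 11), (-9, 0)) = 18.6011
d((6, 11), (-2, 6)) = 9.434
d((6, 11), (-11, -6)) = 24.0416
d((12, 4), (-9, 0)) = 21.3776
d((12, 4), (-2, 6)) = 14.1421
d((12, 4), (-11, -6)) = 25.0799
d((-9, 0), (-2, 6)) = 9.2195
d((-9, 0), (-11, -6)) = 6.3246 <-- minimum
d((-2, 6), (-11, -6)) = 15.0

Closest pair: (-9, 0) and (-11, -6) with distance 6.3246

The closest pair is (-9, 0) and (-11, -6) with Euclidean distance 6.3246. For 6 points, brute-force pairwise comparison is shown above. For large n, the divide-and-conquer algorithm (sort by x, recurse on halves, check the dividing strip) achieves O(n log n).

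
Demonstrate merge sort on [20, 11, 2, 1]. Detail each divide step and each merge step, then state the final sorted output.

Merge sort trace:

Split: [20, 11, 2, 1] -> [20, 11] and [2, 1]
  Split: [20, 11] -> [20] and [11]
  Merge: [20] + [11] -> [11, 20]
  Split: [2, 1] -> [2] and [1]
  Merge: [2] + [1] -> [1, 2]
Merge: [11, 20] + [1, 2] -> [1, 2, 11, 20]

Final sorted array: [1, 2, 11, 20]

The merge sort proceeds by recursively splitting the array and merging sorted halves.
After all merges, the sorted array is [1, 2, 11, 20].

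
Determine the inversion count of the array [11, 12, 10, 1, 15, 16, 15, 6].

Finding inversions in [11, 12, 10, 1, 15, 16, 15, 6]:

(0, 2): arr[0]=11 > arr[2]=10
(0, 3): arr[0]=11 > arr[3]=1
(0, 7): arr[0]=11 > arr[7]=6
(1, 2): arr[1]=12 > arr[2]=10
(1, 3): arr[1]=12 > arr[3]=1
(1, 7): arr[1]=12 > arr[7]=6
(2, 3): arr[2]=10 > arr[3]=1
(2, 7): arr[2]=10 > arr[7]=6
(4, 7): arr[4]=15 > arr[7]=6
(5, 6): arr[5]=16 > arr[6]=15
(5, 7): arr[5]=16 > arr[7]=6
(6, 7): arr[6]=15 > arr[7]=6

Total inversions: 12

The array has 12 inversion(s): (0,2), (0,3), (0,7), (1,2), (1,3), (1,7), (2,3), (2,7), (4,7), (5,6), (5,7), (6,7). Each pair (i,j) satisfies i < j and arr[i] > arr[j].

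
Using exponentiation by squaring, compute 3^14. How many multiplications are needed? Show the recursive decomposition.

Computing 3^14 by squaring (build up from 3^1; each line after the first costs one multiplication):

3^1 = 3
3^2 = (3^1)^2 = 3^2 = 9
3^3 = 3 * 3^2 = 3 * 9 = 27
3^6 = (3^3)^2 = 27^2 = 729
3^7 = 3 * 3^6 = 3 * 729 = 2187
3^14 = (3^7)^2 = 2187^2 = 4782969

Result: 4782969
Multiplications needed: 5 (5 lines after 3^1)

3^14 = 4782969. Using exponentiation by squaring, this requires 5 multiplications. The key idea: if the exponent is even, square the half-power; if odd, multiply by the base once.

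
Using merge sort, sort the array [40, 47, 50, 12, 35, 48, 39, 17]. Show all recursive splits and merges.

Merge sort trace:

Split: [40, 47, 50, 12, 35, 48, 39, 17] -> [40, 47, 50, 12] and [35, 48, 39, 17]
  Split: [40, 47, 50, 12] -> [40, 47] and [50, 12]
    Split: [40, 47] -> [40] and [47]
    Merge: [40] + [47] -> [40, 47]
    Split: [50, 12] -> [50] and [12]
    Merge: [50] + [12] -> [12, 50]
  Merge: [40, 47] + [12, 50] -> [12, 40, 47, 50]
  Split: [35, 48, 39, 17] -> [35, 48] and [39, 17]
    Split: [35, 48] -> [35] and [48]
    Merge: [35] + [48] -> [35, 48]
    Split: [39, 17] -> [39] and [17]
    Merge: [39] + [17] -> [17, 39]
  Merge: [35, 48] + [17, 39] -> [17, 35, 39, 48]
Merge: [12, 40, 47, 50] + [17, 35, 39, 48] -> [12, 17, 35, 39, 40, 47, 48, 50]

Final sorted array: [12, 17, 35, 39, 40, 47, 48, 50]

The merge sort proceeds by recursively splitting the array and merging sorted halves.
After all merges, the sorted array is [12, 17, 35, 39, 40, 47, 48, 50].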